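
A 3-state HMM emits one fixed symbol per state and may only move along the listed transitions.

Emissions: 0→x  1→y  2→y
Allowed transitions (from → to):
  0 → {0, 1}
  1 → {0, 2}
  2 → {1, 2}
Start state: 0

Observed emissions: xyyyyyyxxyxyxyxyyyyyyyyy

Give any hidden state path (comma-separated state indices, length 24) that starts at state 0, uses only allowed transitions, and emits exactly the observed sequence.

  t0 'x' -> {0}, take 0 (start)
  t1 'y' -> {1,2}, take 1 (0->1 ok)
  t2 'y' -> {1,2}, take 2 (1->2 ok)
  t3 'y' -> {1,2}, take 2 (2->2 ok)
  t4 'y' -> {1,2}, take 2 (2->2 ok)
  t5 'y' -> {1,2}, take 2 (2->2 ok)
  t6 'y' -> {1,2}, take 1 (2->1 ok)
  t7 'x' -> {0}, take 0 (1->0 ok)
  t8 'x' -> {0}, take 0 (0->0 ok)
  t9 'y' -> {1,2}, take 1 (0->1 ok)
  t10 'x' -> {0}, take 0 (1->0 ok)
  t11 'y' -> {1,2}, take 1 (0->1 ok)
  t12 'x' -> {0}, take 0 (1->0 ok)
  t13 'y' -> {1,2}, take 1 (0->1 ok)
  t14 'x' -> {0}, take 0 (1->0 ok)
  t15 'y' -> {1,2}, take 1 (0->1 ok)
  t16 'y' -> {1,2}, take 2 (1->2 ok)
  t17 'y' -> {1,2}, take 1 (2->1 ok)
  t18 'y' -> {1,2}, take 2 (1->2 ok)
  t19 'y' -> {1,2}, take 2 (2->2 ok)
  t20 'y' -> {1,2}, take 2 (2->2 ok)
  t21 'y' -> {1,2}, take 2 (2->2 ok)
  t22 'y' -> {1,2}, take 2 (2->2 ok)
  t23 'y' -> {1,2}, take 2 (2->2 ok)

0,1,2,2,2,2,1,0,0,1,0,1,0,1,0,1,2,1,2,2,2,2,2,2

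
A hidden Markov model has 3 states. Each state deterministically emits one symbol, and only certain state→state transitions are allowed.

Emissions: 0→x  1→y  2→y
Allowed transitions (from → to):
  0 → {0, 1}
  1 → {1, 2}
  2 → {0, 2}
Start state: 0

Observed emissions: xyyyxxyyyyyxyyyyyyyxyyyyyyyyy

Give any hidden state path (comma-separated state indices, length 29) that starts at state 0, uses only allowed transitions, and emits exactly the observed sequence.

  0: obs=x cand={0} pick 0 [start]
  1: obs=y cand={1,2} pick 1 [0->1 ok]
  2: obs=y cand={1,2} pick 2 [1->2 ok]
  3: obs=y cand={1,2} pick 2 [2->2 ok]
  4: obs=x cand={0} pick 0 [2->0 ok]
  5: obs=x cand={0} pick 0 [0->0 ok]
  6: obs=y cand={1,2} pick 1 [0->1 ok]
  7: obs=y cand={1,2} pick 1 [1->1 ok]
  8: obs=y cand={1,2} pick 1 [1->1 ok]
  9: obs=y cand={1,2} pick 1 [1->1 ok]
  10: obs=y cand={1,2} pick 2 [1->2 ok]
  11: obs=x cand={0} pick 0 [2->0 ok]
  12: obs=y cand={1,2} pick 1 [0->1 ok]
  13: obs=y cand={1,2} pick 1 [1->1 ok]
  14: obs=y cand={1,2} pick 1 [1->1 ok]
  15: obs=y cand={1,2} pick 1 [1->1 ok]
  16: obs=y cand={1,2} pick 1 [1->1 ok]
  17: obs=y cand={1,2} pick 2 [1->2 ok]
  18: obs=y cand={1,2} pick 2 [2->2 ok]
  19: obs=x cand={0} pick 0 [2->0 ok]
  20: obs=y cand={1,2} pick 1 [0->1 ok]
  21: obs=y cand={1,2} pick 1 [1->1 ok]
  22: obs=y cand={1,2} pick 2 [1->2 ok]
  23: obs=y cand={1,2} pick 2 [2->2 ok]
  24: obs=y cand={1,2} pick 2 [2->2 ok]
  25: obs=y cand={1,2} pick 2 [2->2 ok]
  26: obs=y cand={1,2} pick 2 [2->2 ok]
  27: obs=y cand={1,2} pick 2 [2->2 ok]
  28: obs=y cand={1,2} pick 2 [2->2 ok]

0,1,2,2,0,0,1,1,1,1,2,0,1,1,1,1,1,2,2,0,1,1,2,2,2,2,2,2,2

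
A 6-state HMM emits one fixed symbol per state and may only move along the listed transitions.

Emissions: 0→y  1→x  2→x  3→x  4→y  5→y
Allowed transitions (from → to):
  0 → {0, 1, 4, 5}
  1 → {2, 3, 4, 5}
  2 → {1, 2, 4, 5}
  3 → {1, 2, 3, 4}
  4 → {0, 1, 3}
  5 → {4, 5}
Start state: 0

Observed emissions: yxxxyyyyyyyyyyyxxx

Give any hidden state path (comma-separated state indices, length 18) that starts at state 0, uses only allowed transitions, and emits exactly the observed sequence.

  [0] y  {0,4,5}  => 0  start
  [1] x  {1,2,3}  => 1  0->1 ok
  [2] x  {1,2,3}  => 3  1->3 ok
  [3] x  {1,2,3}  => 1  3->1 ok
  [4] y  {0,4,5}  => 5  1->5 ok
  [5] y  {0,4,5}  => 4  5->4 ok
  [6] y  {0,4,5}  => 0  4->0 ok
  [7] y  {0,4,5}  => 4  0->4 ok
  [8] y  {0,4,5}  => 0  4->0 ok
  [9] y  {0,4,5}  => 0  0->0 ok
  [10] y  {0,4,5}  => 0  0->0 ok
  [11] y  {0,4,5}  => 5  0->5 ok
  [12] y  {0,4,5}  => 4  5->4 ok
  [13] y  {0,4,5}  => 0  4->0 ok
  [14] y  {0,4,5}  => 0  0->0 ok
  [15] x  {1,2,3}  => 1  0->1 ok
  [16] x  {1,2,3}  => 3  1->3 ok
  [17] x  {1,2,3}  => 1  3->1 ok

0,1,3,1,5,4,0,4,0,0,0,5,4,0,0,1,3,1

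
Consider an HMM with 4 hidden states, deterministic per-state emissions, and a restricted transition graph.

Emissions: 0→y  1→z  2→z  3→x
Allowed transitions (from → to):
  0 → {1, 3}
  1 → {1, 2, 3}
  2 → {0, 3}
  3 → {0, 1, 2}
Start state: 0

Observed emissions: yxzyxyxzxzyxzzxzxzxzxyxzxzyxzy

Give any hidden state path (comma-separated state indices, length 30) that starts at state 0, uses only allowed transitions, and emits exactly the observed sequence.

  pos 0: y in {0}, choose 0; start
  pos 1: x in {3}, choose 3; 0->3 ok
  pos 2: z in {1,2}, choose 2; 3->2 ok
  pos 3: y in {0}, choose 0; 2->0 ok
  pos 4: x in {3}, choose 3; 0->3 ok
  pos 5: y in {0}, choose 0; 3->0 ok
  pos 6: x in {3}, choose 3; 0->3 ok
  pos 7: z in {1,2}, choose 1; 3->1 ok
  pos 8: x in {3}, choose 3; 1->3 ok
  pos 9: z in {1,2}, choose 2; 3->2 ok
  pos 10: y in {0}, choose 0; 2->0 ok
  pos 11: x in {3}, choose 3; 0->3 ok
  pos 12: z in {1,2}, choose 1; 3->1 ok
  pos 13: z in {1,2}, choose 1; 1->1 ok
  pos 14: x in {3}, choose 3; 1->3 ok
  pos 15: z in {1,2}, choose 2; 3->2 ok
  pos 16: x in {3}, choose 3; 2->3 ok
  pos 17: z in {1,2}, choose 1; 3->1 ok
  pos 18: x in {3}, choose 3; 1->3 ok
  pos 19: z in {1,2}, choose 1; 3->1 ok
  pos 20: x in {3}, choose 3; 1->3 ok
  pos 21: y in {0}, choose 0; 3->0 ok
  pos 22: x in {3}, choose 3; 0->3 ok
  pos 23: z in {1,2}, choose 1; 3->1 ok
  pos 24: x in {3}, choose 3; 1->3 ok
  pos 25: z in {1,2}, choose 2; 3->2 ok
  pos 26: y in {0}, choose 0; 2->0 ok
  pos 27: x in {3}, choose 3; 0->3 ok
  pos 28: z in {1,2}, choose 2; 3->2 ok
  pos 29: y in {0}, choose 0; 2->0 ok

0,3,2,0,3,0,3,1,3,2,0,3,1,1,3,2,3,1,3,1,3,0,3,1,3,2,0,3,2,0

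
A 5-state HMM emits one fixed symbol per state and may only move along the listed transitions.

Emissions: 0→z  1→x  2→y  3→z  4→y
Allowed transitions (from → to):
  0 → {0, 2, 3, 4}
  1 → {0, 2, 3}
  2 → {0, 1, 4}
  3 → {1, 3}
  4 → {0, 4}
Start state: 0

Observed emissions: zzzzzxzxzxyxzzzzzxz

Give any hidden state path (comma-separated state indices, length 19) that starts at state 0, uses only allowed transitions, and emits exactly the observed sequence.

0,0,0,3,3,1,3,1,3,1,2,1,0,0,3,3,3,1,3

  0: obs=z cand={0,3} pick 0 [start]
  1: obs=z cand={0,3} pick 0 [0->0 ok]
  2: obs=z cand={0,3} pick 0 [0->0 ok]
  3: obs=z cand={0,3} pick 3 [0->3 ok]
  4: obs=z cand={0,3} pick 3 [3->3 ok]
  5: obs=x cand={1} pick 1 [3->1 ok]
  6: obs=z cand={0,3} pick 3 [1->3 ok]
  7: obs=x cand={1} pick 1 [3->1 ok]
  8: obs=z cand={0,3} pick 3 [1->3 ok]
  9: obs=x cand={1} pick 1 [3->1 ok]
  10: obs=y cand={2,4} pick 2 [1->2 ok]
  11: obs=x cand={1} pick 1 [2->1 ok]
  12: obs=z cand={0,3} pick 0 [1->0 ok]
  13: obs=z cand={0,3} pick 0 [0->0 ok]
  14: obs=z cand={0,3} pick 3 [0->3 ok]
  15: obs=z cand={0,3} pick 3 [3->3 ok]
  16: obs=z cand={0,3} pick 3 [3->3 ok]
  17: obs=x cand={1} pick 1 [3->1 ok]
  18: obs=z cand={0,3} pick 3 [1->3 ok]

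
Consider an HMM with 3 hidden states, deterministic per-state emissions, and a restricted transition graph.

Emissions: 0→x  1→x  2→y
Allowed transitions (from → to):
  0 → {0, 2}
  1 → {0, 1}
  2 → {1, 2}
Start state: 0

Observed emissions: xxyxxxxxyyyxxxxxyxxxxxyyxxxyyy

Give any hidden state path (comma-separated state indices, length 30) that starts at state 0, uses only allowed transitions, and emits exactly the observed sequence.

  pos 0: x in {0,1}, choose 0; start
  pos 1: x in {0,1}, choose 0; 0->0 ok
  pos 2: y in {2}, choose 2; 0->2 ok
  pos 3: x in {0,1}, choose 1; 2->1 ok
  pos 4: x in {0,1}, choose 1; 1->1 ok
  pos 5: x in {0,1}, choose 1; 1->1 ok
  pos 6: x in {0,1}, choose 0; 1->0 ok
  pos 7: x in {0,1}, choose 0; 0->0 ok
  pos 8: y in {2}, choose 2; 0->2 ok
  pos 9: y in {2}, choose 2; 2->2 ok
  pos 10: y in {2}, choose 2; 2->2 ok
  pos 11: x in {0,1}, choose 1; 2->1 ok
  pos 12: x in {0,1}, choose 1; 1->1 ok
  pos 13: x in {0,1}, choose 0; 1->0 ok
  pos 14: x in {0,1}, choose 0; 0->0 ok
  pos 15: x in {0,1}, choose 0; 0->0 ok
  pos 16: y in {2}, choose 2; 0->2 ok
  pos 17: x in {0,1}, choose 1; 2->1 ok
  pos 18: x in {0,1}, choose 1; 1->1 ok
  pos 19: x in {0,1}, choose 1; 1->1 ok
  pos 20: x in {0,1}, choose 1; 1->1 ok
  pos 21: x in {0,1}, choose 0; 1->0 ok
  pos 22: y in {2}, choose 2; 0->2 ok
  pos 23: y in {2}, choose 2; 2->2 ok
  pos 24: x in {0,1}, choose 1; 2->1 ok
  pos 25: x in {0,1}, choose 1; 1->1 ok
  pos 26: x in {0,1}, choose 0; 1->0 ok
  pos 27: y in {2}, choose 2; 0->2 ok
  pos 28: y in {2}, choose 2; 2->2 ok
  pos 29: y in {2}, choose 2; 2->2 ok

0,0,2,1,1,1,0,0,2,2,2,1,1,0,0,0,2,1,1,1,1,0,2,2,1,1,0,2,2,2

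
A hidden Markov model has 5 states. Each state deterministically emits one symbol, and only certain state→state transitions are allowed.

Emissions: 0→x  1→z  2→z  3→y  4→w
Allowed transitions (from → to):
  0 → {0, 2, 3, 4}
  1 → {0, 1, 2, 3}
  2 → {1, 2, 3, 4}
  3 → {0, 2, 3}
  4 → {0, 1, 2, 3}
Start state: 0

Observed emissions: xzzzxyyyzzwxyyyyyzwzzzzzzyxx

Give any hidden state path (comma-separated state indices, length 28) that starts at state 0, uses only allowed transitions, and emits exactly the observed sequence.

0,2,2,1,0,3,3,3,2,2,4,0,3,3,3,3,3,2,4,2,1,2,1,2,1,3,0,0

  t0 'x' -> {0}, take 0 (start)
  t1 'z' -> {1,2}, take 2 (0->2 ok)
  t2 'z' -> {1,2}, take 2 (2->2 ok)
  t3 'z' -> {1,2}, take 1 (2->1 ok)
  t4 'x' -> {0}, take 0 (1->0 ok)
  t5 'y' -> {3}, take 3 (0->3 ok)
  t6 'y' -> {3}, take 3 (3->3 ok)
  t7 'y' -> {3}, take 3 (3->3 ok)
  t8 'z' -> {1,2}, take 2 (3->2 ok)
  t9 'z' -> {1,2}, take 2 (2->2 ok)
  t10 'w' -> {4}, take 4 (2->4 ok)
  t11 'x' -> {0}, take 0 (4->0 ok)
  t12 'y' -> {3}, take 3 (0->3 ok)
  t13 'y' -> {3}, take 3 (3->3 ok)
  t14 'y' -> {3}, take 3 (3->3 ok)
  t15 'y' -> {3}, take 3 (3->3 ok)
  t16 'y' -> {3}, take 3 (3->3 ok)
  t17 'z' -> {1,2}, take 2 (3->2 ok)
  t18 'w' -> {4}, take 4 (2->4 ok)
  t19 'z' -> {1,2}, take 2 (4->2 ok)
  t20 'z' -> {1,2}, take 1 (2->1 ok)
  t21 'z' -> {1,2}, take 2 (1->2 ok)
  t22 'z' -> {1,2}, take 1 (2->1 ok)
  t23 'z' -> {1,2}, take 2 (1->2 ok)
  t24 'z' -> {1,2}, take 1 (2->1 ok)
  t25 'y' -> {3}, take 3 (1->3 ok)
  t26 'x' -> {0}, take 0 (3->0 ok)
  t27 'x' -> {0}, take 0 (0->0 ok)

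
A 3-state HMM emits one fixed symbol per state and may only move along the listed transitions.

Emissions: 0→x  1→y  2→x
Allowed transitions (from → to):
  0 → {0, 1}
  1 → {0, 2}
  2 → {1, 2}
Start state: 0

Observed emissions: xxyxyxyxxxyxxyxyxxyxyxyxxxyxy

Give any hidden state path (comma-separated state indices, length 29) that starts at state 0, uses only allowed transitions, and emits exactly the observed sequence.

0,0,1,2,1,0,1,0,0,0,1,0,0,1,0,1,2,2,1,2,1,2,1,0,0,0,1,0,1

  t0 'x' -> {0,2}, take 0 (start)
  t1 'x' -> {0,2}, take 0 (0->0 ok)
  t2 'y' -> {1}, take 1 (0->1 ok)
  t3 'x' -> {0,2}, take 2 (1->2 ok)
  t4 'y' -> {1}, take 1 (2->1 ok)
  t5 'x' -> {0,2}, take 0 (1->0 ok)
  t6 'y' -> {1}, take 1 (0->1 ok)
  t7 'x' -> {0,2}, take 0 (1->0 ok)
  t8 'x' -> {0,2}, take 0 (0->0 ok)
  t9 'x' -> {0,2}, take 0 (0->0 ok)
  t10 'y' -> {1}, take 1 (0->1 ok)
  t11 'x' -> {0,2}, take 0 (1->0 ok)
  t12 'x' -> {0,2}, take 0 (0->0 ok)
  t13 'y' -> {1}, take 1 (0->1 ok)
  t14 'x' -> {0,2}, take 0 (1->0 ok)
  t15 'y' -> {1}, take 1 (0->1 ok)
  t16 'x' -> {0,2}, take 2 (1->2 ok)
  t17 'x' -> {0,2}, take 2 (2->2 ok)
  t18 'y' -> {1}, take 1 (2->1 ok)
  t19 'x' -> {0,2}, take 2 (1->2 ok)
  t20 'y' -> {1}, take 1 (2->1 ok)
  t21 'x' -> {0,2}, take 2 (1->2 ok)
  t22 'y' -> {1}, take 1 (2->1 ok)
  t23 'x' -> {0,2}, take 0 (1->0 ok)
  t24 'x' -> {0,2}, take 0 (0->0 ok)
  t25 'x' -> {0,2}, take 0 (0->0 ok)
  t26 'y' -> {1}, take 1 (0->1 ok)
  t27 'x' -> {0,2}, take 0 (1->0 ok)
  t28 'y' -> {1}, take 1 (0->1 ok)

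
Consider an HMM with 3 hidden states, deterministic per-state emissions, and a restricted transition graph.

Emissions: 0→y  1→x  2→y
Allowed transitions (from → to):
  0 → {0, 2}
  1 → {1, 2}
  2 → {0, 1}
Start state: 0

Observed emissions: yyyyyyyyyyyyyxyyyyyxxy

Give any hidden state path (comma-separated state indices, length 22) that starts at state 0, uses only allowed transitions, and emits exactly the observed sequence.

0,0,0,2,0,0,2,0,2,0,0,0,2,1,2,0,2,0,2,1,1,2

  t0 'y' -> {0,2}, take 0 (start)
  t1 'y' -> {0,2}, take 0 (0->0 ok)
  t2 'y' -> {0,2}, take 0 (0->0 ok)
  t3 'y' -> {0,2}, take 2 (0->2 ok)
  t4 'y' -> {0,2}, take 0 (2->0 ok)
  t5 'y' -> {0,2}, take 0 (0->0 ok)
  t6 'y' -> {0,2}, take 2 (0->2 ok)
  t7 'y' -> {0,2}, take 0 (2->0 ok)
  t8 'y' -> {0,2}, take 2 (0->2 ok)
  t9 'y' -> {0,2}, take 0 (2->0 ok)
  t10 'y' -> {0,2}, take 0 (0->0 ok)
  t11 'y' -> {0,2}, take 0 (0->0 ok)
  t12 'y' -> {0,2}, take 2 (0->2 ok)
  t13 'x' -> {1}, take 1 (2->1 ok)
  t14 'y' -> {0,2}, take 2 (1->2 ok)
  t15 'y' -> {0,2}, take 0 (2->0 ok)
  t16 'y' -> {0,2}, take 2 (0->2 ok)
  t17 'y' -> {0,2}, take 0 (2->0 ok)
  t18 'y' -> {0,2}, take 2 (0->2 ok)
  t19 'x' -> {1}, take 1 (2->1 ok)
  t20 'x' -> {1}, take 1 (1->1 ok)
  t21 'y' -> {0,2}, take 2 (1->2 ok)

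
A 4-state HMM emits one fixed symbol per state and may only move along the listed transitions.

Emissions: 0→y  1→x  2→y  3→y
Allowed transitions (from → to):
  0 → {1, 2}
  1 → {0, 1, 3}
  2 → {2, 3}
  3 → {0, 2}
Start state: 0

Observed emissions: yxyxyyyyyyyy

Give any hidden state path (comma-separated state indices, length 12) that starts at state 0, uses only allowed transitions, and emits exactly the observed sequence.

0,1,0,1,3,0,2,2,3,2,3,2

  [0] y  {0,2,3}  => 0  start
  [1] x  {1}  => 1  0->1 ok
  [2] y  {0,2,3}  => 0  1->0 ok
  [3] x  {1}  => 1  0->1 ok
  [4] y  {0,2,3}  => 3  1->3 ok
  [5] y  {0,2,3}  => 0  3->0 ok
  [6] y  {0,2,3}  => 2  0->2 ok
  [7] y  {0,2,3}  => 2  2->2 ok
  [8] y  {0,2,3}  => 3  2->3 ok
  [9] y  {0,2,3}  => 2  3->2 ok
  [10] y  {0,2,3}  => 3  2->3 ok
  [11] y  {0,2,3}  => 2  3->2 ok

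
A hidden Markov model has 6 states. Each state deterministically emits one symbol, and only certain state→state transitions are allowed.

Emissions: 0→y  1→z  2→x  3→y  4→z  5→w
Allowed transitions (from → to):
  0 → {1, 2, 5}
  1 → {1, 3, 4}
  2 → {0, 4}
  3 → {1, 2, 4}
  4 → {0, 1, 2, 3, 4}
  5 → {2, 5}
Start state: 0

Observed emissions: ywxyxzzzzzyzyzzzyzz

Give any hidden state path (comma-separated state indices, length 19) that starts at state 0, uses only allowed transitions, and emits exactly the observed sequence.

  0: obs=y cand={0,3} pick 0 [start]
  1: obs=w cand={5} pick 5 [0->5 ok]
  2: obs=x cand={2} pick 2 [5->2 ok]
  3: obs=y cand={0,3} pick 0 [2->0 ok]
  4: obs=x cand={2} pick 2 [0->2 ok]
  5: obs=z cand={1,4} pick 4 [2->4 ok]
  6: obs=z cand={1,4} pick 1 [4->1 ok]
  7: obs=z cand={1,4} pick 1 [1->1 ok]
  8: obs=z cand={1,4} pick 1 [1->1 ok]
  9: obs=z cand={1,4} pick 4 [1->4 ok]
  10: obs=y cand={0,3} pick 0 [4->0 ok]
  11: obs=z cand={1,4} pick 1 [0->1 ok]
  12: obs=y cand={0,3} pick 3 [1->3 ok]
  13: obs=z cand={1,4} pick 4 [3->4 ok]
  14: obs=z cand={1,4} pick 1 [4->1 ok]
  15: obs=z cand={1,4} pick 1 [1->1 ok]
  16: obs=y cand={0,3} pick 3 [1->3 ok]
  17: obs=z cand={1,4} pick 4 [3->4 ok]
  18: obs=z cand={1,4} pick 1 [4->1 ok]

0,5,2,0,2,4,1,1,1,4,0,1,3,4,1,1,3,4,1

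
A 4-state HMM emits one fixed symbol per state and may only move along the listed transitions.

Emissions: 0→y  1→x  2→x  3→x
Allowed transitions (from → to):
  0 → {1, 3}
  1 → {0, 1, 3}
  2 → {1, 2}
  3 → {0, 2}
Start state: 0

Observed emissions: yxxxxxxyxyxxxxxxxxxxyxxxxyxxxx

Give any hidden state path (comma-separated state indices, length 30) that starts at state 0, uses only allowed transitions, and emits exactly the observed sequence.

  pos 0: y in {0}, choose 0; start
  pos 1: x in {1,2,3}, choose 3; 0->3 ok
  pos 2: x in {1,2,3}, choose 2; 3->2 ok
  pos 3: x in {1,2,3}, choose 1; 2->1 ok
  pos 4: x in {1,2,3}, choose 1; 1->1 ok
  pos 5: x in {1,2,3}, choose 1; 1->1 ok
  pos 6: x in {1,2,3}, choose 3; 1->3 ok
  pos 7: y in {0}, choose 0; 3->0 ok
  pos 8: x in {1,2,3}, choose 1; 0->1 ok
  pos 9: y in {0}, choose 0; 1->0 ok
  pos 10: x in {1,2,3}, choose 3; 0->3 ok
  pos 11: x in {1,2,3}, choose 2; 3->2 ok
  pos 12: x in {1,2,3}, choose 2; 2->2 ok
  pos 13: x in {1,2,3}, choose 2; 2->2 ok
  pos 14: x in {1,2,3}, choose 1; 2->1 ok
  pos 15: x in {1,2,3}, choose 3; 1->3 ok
  pos 16: x in {1,2,3}, choose 2; 3->2 ok
  pos 17: x in {1,2,3}, choose 1; 2->1 ok
  pos 18: x in {1,2,3}, choose 1; 1->1 ok
  pos 19: x in {1,2,3}, choose 3; 1->3 ok
  pos 20: y in {0}, choose 0; 3->0 ok
  pos 21: x in {1,2,3}, choose 1; 0->1 ok
  pos 22: x in {1,2,3}, choose 1; 1->1 ok
  pos 23: x in {1,2,3}, choose 1; 1->1 ok
  pos 24: x in {1,2,3}, choose 1; 1->1 ok
  pos 25: y in {0}, choose 0; 1->0 ok
  pos 26: x in {1,2,3}, choose 1; 0->1 ok
  pos 27: x in {1,2,3}, choose 1; 1->1 ok
  pos 28: x in {1,2,3}, choose 1; 1->1 ok
  pos 29: x in {1,2,3}, choose 3; 1->3 ok

0,3,2,1,1,1,3,0,1,0,3,2,2,2,1,3,2,1,1,3,0,1,1,1,1,0,1,1,1,3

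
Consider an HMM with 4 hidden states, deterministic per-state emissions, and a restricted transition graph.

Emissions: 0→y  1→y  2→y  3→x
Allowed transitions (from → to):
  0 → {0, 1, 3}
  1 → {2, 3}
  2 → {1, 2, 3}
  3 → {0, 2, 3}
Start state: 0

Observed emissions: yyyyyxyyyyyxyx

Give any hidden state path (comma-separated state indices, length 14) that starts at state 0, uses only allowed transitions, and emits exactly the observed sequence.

0,1,2,2,2,3,2,1,2,1,2,3,2,3

  0: obs=y cand={0,1,2} pick 0 [start]
  1: obs=y cand={0,1,2} pick 1 [0->1 ok]
  2: obs=y cand={0,1,2} pick 2 [1->2 ok]
  3: obs=y cand={0,1,2} pick 2 [2->2 ok]
  4: obs=y cand={0,1,2} pick 2 [2->2 ok]
  5: obs=x cand={3} pick 3 [2->3 ok]
  6: obs=y cand={0,1,2} pick 2 [3->2 ok]
  7: obs=y cand={0,1,2} pick 1 [2->1 ok]
  8: obs=y cand={0,1,2} pick 2 [1->2 ok]
  9: obs=y cand={0,1,2} pick 1 [2->1 ok]
  10: obs=y cand={0,1,2} pick 2 [1->2 ok]
  11: obs=x cand={3} pick 3 [2->3 ok]
  12: obs=y cand={0,1,2} pick 2 [3->2 ok]
  13: obs=x cand={3} pick 3 [2->3 ok]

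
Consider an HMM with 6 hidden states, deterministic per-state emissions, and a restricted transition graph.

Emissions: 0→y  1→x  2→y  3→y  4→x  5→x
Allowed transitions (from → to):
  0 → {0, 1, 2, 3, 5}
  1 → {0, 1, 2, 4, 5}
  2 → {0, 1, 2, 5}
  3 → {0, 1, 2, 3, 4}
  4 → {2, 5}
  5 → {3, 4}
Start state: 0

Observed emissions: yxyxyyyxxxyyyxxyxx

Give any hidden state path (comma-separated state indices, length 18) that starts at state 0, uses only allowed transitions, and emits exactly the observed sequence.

0,5,3,4,2,0,0,1,5,4,2,2,0,1,4,2,5,4

  pos 0: y in {0,2,3}, choose 0; start
  pos 1: x in {1,4,5}, choose 5; 0->5 ok
  pos 2: y in {0,2,3}, choose 3; 5->3 ok
  pos 3: x in {1,4,5}, choose 4; 3->4 ok
  pos 4: y in {0,2,3}, choose 2; 4->2 ok
  pos 5: y in {0,2,3}, choose 0; 2->0 ok
  pos 6: y in {0,2,3}, choose 0; 0->0 ok
  pos 7: x in {1,4,5}, choose 1; 0->1 ok
  pos 8: x in {1,4,5}, choose 5; 1->5 ok
  pos 9: x in {1,4,5}, choose 4; 5->4 ok
  pos 10: y in {0,2,3}, choose 2; 4->2 ok
  pos 11: y in {0,2,3}, choose 2; 2->2 ok
  pos 12: y in {0,2,3}, choose 0; 2->0 ok
  pos 13: x in {1,4,5}, choose 1; 0->1 ok
  pos 14: x in {1,4,5}, choose 4; 1->4 ok
  pos 15: y in {0,2,3}, choose 2; 4->2 ok
  pos 16: x in {1,4,5}, choose 5; 2->5 ok
  pos 17: x in {1,4,5}, choose 4; 5->4 ok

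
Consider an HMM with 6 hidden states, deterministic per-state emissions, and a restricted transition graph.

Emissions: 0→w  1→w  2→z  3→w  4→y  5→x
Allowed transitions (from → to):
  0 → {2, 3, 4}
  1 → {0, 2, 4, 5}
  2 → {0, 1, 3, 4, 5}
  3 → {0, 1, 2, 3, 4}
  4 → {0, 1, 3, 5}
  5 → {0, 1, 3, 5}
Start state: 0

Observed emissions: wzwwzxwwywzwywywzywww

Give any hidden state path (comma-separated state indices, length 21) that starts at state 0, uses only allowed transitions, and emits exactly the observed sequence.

0,2,1,0,2,5,3,0,4,0,2,0,4,3,4,1,2,4,3,3,1

  pos 0: w in {0,1,3}, choose 0; start
  pos 1: z in {2}, choose 2; 0->2 ok
  pos 2: w in {0,1,3}, choose 1; 2->1 ok
  pos 3: w in {0,1,3}, choose 0; 1->0 ok
  pos 4: z in {2}, choose 2; 0->2 ok
  pos 5: x in {5}, choose 5; 2->5 ok
  pos 6: w in {0,1,3}, choose 3; 5->3 ok
  pos 7: w in {0,1,3}, choose 0; 3->0 ok
  pos 8: y in {4}, choose 4; 0->4 ok
  pos 9: w in {0,1,3}, choose 0; 4->0 ok
  pos 10: z in {2}, choose 2; 0->2 ok
  pos 11: w in {0,1,3}, choose 0; 2->0 ok
  pos 12: y in {4}, choose 4; 0->4 ok
  pos 13: w in {0,1,3}, choose 3; 4->3 ok
  pos 14: y in {4}, choose 4; 3->4 ok
  pos 15: w in {0,1,3}, choose 1; 4->1 ok
  pos 16: z in {2}, choose 2; 1->2 ok
  pos 17: y in {4}, choose 4; 2->4 ok
  pos 18: w in {0,1,3}, choose 3; 4->3 ok
  pos 19: w in {0,1,3}, choose 3; 3->3 ok
  pos 20: w in {0,1,3}, choose 1; 3->1 ok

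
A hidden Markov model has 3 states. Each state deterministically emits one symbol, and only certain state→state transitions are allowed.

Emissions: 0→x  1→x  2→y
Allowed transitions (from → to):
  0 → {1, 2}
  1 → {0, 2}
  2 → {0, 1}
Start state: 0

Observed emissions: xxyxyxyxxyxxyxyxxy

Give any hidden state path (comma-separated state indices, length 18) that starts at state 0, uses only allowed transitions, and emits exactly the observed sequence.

0,1,2,1,2,1,2,1,0,2,1,0,2,1,2,1,0,2

  [0] x  {0,1}  => 0  start
  [1] x  {0,1}  => 1  0->1 ok
  [2] y  {2}  => 2  1->2 ok
  [3] x  {0,1}  => 1  2->1 ok
  [4] y  {2}  => 2  1->2 ok
  [5] x  {0,1}  => 1  2->1 ok
  [6] y  {2}  => 2  1->2 ok
  [7] x  {0,1}  => 1  2->1 ok
  [8] x  {0,1}  => 0  1->0 ok
  [9] y  {2}  => 2  0->2 ok
  [10] x  {0,1}  => 1  2->1 ok
  [11] x  {0,1}  => 0  1->0 ok
  [12] y  {2}  => 2  0->2 ok
  [13] x  {0,1}  => 1  2->1 ok
  [14] y  {2}  => 2  1->2 ok
  [15] x  {0,1}  => 1  2->1 ok
  [16] x  {0,1}  => 0  1->0 ok
  [17] y  {2}  => 2  0->2 ok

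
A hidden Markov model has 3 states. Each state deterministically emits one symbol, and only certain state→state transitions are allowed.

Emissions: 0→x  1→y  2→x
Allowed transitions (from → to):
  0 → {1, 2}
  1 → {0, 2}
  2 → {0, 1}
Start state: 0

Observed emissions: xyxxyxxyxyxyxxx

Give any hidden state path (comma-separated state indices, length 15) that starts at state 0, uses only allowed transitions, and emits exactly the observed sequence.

0,1,0,2,1,0,2,1,2,1,0,1,0,2,0

  pos 0: x in {0,2}, choose 0; start
  pos 1: y in {1}, choose 1; 0->1 ok
  pos 2: x in {0,2}, choose 0; 1->0 ok
  pos 3: x in {0,2}, choose 2; 0->2 ok
  pos 4: y in {1}, choose 1; 2->1 ok
  pos 5: x in {0,2}, choose 0; 1->0 ok
  pos 6: x in {0,2}, choose 2; 0->2 ok
  pos 7: y in {1}, choose 1; 2->1 ok
  pos 8: x in {0,2}, choose 2; 1->2 ok
  pos 9: y in {1}, choose 1; 2->1 ok
  pos 10: x in {0,2}, choose 0; 1->0 ok
  pos 11: y in {1}, choose 1; 0->1 ok
  pos 12: x in {0,2}, choose 0; 1->0 ok
  pos 13: x in {0,2}, choose 2; 0->2 ok
  pos 14: x in {0,2}, choose 0; 2->0 ok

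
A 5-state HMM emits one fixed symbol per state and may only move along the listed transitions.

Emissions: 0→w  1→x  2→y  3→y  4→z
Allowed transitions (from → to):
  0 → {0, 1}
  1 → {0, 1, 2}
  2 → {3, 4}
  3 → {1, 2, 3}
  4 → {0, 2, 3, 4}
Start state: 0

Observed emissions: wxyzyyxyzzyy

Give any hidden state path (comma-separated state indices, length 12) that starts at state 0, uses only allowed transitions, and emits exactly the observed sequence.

0,1,2,4,3,3,1,2,4,4,3,3

  0: obs=w cand={0} pick 0 [start]
  1: obs=x cand={1} pick 1 [0->1 ok]
  2: obs=y cand={2,3} pick 2 [1->2 ok]
  3: obs=z cand={4} pick 4 [2->4 ok]
  4: obs=y cand={2,3} pick 3 [4->3 ok]
  5: obs=y cand={2,3} pick 3 [3->3 ok]
  6: obs=x cand={1} pick 1 [3->1 ok]
  7: obs=y cand={2,3} pick 2 [1->2 ok]
  8: obs=z cand={4} pick 4 [2->4 ok]
  9: obs=z cand={4} pick 4 [4->4 ok]
  10: obs=y cand={2,3} pick 3 [4->3 ok]
  11: obs=y cand={2,3} pick 3 [3->3 ok]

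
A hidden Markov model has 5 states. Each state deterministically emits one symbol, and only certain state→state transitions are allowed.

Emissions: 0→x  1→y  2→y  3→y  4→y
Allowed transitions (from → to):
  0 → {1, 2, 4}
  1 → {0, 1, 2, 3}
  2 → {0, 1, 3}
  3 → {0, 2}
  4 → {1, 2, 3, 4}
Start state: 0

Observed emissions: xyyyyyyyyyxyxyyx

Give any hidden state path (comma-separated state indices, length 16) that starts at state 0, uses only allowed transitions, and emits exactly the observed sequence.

  pos 0: x in {0}, choose 0; start
  pos 1: y in {1,2,3,4}, choose 4; 0->4 ok
  pos 2: y in {1,2,3,4}, choose 1; 4->1 ok
  pos 3: y in {1,2,3,4}, choose 1; 1->1 ok
  pos 4: y in {1,2,3,4}, choose 2; 1->2 ok
  pos 5: y in {1,2,3,4}, choose 3; 2->3 ok
  pos 6: y in {1,2,3,4}, choose 2; 3->2 ok
  pos 7: y in {1,2,3,4}, choose 3; 2->3 ok
  pos 8: y in {1,2,3,4}, choose 2; 3->2 ok
  pos 9: y in {1,2,3,4}, choose 3; 2->3 ok
  pos 10: x in {0}, choose 0; 3->0 ok
  pos 11: y in {1,2,3,4}, choose 2; 0->2 ok
  pos 12: x in {0}, choose 0; 2->0 ok
  pos 13: y in {1,2,3,4}, choose 2; 0->2 ok
  pos 14: y in {1,2,3,4}, choose 1; 2->1 ok
  pos 15: x in {0}, choose 0; 1->0 ok

0,4,1,1,2,3,2,3,2,3,0,2,0,2,1,0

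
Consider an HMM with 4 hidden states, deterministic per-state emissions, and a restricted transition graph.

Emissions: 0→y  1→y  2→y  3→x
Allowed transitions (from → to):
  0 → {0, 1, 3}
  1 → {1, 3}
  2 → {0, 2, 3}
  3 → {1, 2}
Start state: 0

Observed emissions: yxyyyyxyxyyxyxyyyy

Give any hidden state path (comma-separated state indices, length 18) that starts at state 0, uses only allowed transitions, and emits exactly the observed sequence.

  [0] y  {0,1,2}  => 0  start
  [1] x  {3}  => 3  0->3 ok
  [2] y  {0,1,2}  => 2  3->2 ok
  [3] y  {0,1,2}  => 0  2->0 ok
  [4] y  {0,1,2}  => 0  0->0 ok
  [5] y  {0,1,2}  => 0  0->0 ok
  [6] x  {3}  => 3  0->3 ok
  [7] y  {0,1,2}  => 1  3->1 ok
  [8] x  {3}  => 3  1->3 ok
  [9] y  {0,1,2}  => 2  3->2 ok
  [10] y  {0,1,2}  => 2  2->2 ok
  [11] x  {3}  => 3  2->3 ok
  [12] y  {0,1,2}  => 1  3->1 ok
  [13] x  {3}  => 3  1->3 ok
  [14] y  {0,1,2}  => 2  3->2 ok
  [15] y  {0,1,2}  => 2  2->2 ok
  [16] y  {0,1,2}  => 2  2->2 ok
  [17] y  {0,1,2}  => 2  2->2 ok

0,3,2,0,0,0,3,1,3,2,2,3,1,3,2,2,2,2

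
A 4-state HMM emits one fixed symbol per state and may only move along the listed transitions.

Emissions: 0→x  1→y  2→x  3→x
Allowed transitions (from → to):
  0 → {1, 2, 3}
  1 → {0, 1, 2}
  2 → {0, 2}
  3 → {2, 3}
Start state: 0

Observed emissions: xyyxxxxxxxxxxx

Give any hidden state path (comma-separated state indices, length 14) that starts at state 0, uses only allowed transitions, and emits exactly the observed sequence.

  0: obs=x cand={0,2,3} pick 0 [start]
  1: obs=y cand={1} pick 1 [0->1 ok]
  2: obs=y cand={1} pick 1 [1->1 ok]
  3: obs=x cand={0,2,3} pick 0 [1->0 ok]
  4: obs=x cand={0,2,3} pick 3 [0->3 ok]
  5: obs=x cand={0,2,3} pick 2 [3->2 ok]
  6: obs=x cand={0,2,3} pick 0 [2->0 ok]
  7: obs=x cand={0,2,3} pick 2 [0->2 ok]
  8: obs=x cand={0,2,3} pick 0 [2->0 ok]
  9: obs=x cand={0,2,3} pick 3 [0->3 ok]
  10: obs=x cand={0,2,3} pick 3 [3->3 ok]
  11: obs=x cand={0,2,3} pick 2 [3->2 ok]
  12: obs=x cand={0,2,3} pick 0 [2->0 ok]
  13: obs=x cand={0,2,3} pick 3 [0->3 ok]

0,1,1,0,3,2,0,2,0,3,3,2,0,3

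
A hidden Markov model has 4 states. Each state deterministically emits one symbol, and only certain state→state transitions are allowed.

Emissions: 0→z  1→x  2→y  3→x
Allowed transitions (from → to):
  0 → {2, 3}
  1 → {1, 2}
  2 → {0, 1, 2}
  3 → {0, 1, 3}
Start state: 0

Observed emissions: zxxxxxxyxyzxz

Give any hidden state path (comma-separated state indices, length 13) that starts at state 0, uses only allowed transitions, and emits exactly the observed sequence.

  pos 0: z in {0}, choose 0; start
  pos 1: x in {1,3}, choose 3; 0->3 ok
  pos 2: x in {1,3}, choose 3; 3->3 ok
  pos 3: x in {1,3}, choose 3; 3->3 ok
  pos 4: x in {1,3}, choose 3; 3->3 ok
  pos 5: x in {1,3}, choose 3; 3->3 ok
  pos 6: x in {1,3}, choose 1; 3->1 ok
  pos 7: y in {2}, choose 2; 1->2 ok
  pos 8: x in {1,3}, choose 1; 2->1 ok
  pos 9: y in {2}, choose 2; 1->2 ok
  pos 10: z in {0}, choose 0; 2->0 ok
  pos 11: x in {1,3}, choose 3; 0->3 ok
  pos 12: z in {0}, choose 0; 3->0 ok

0,3,3,3,3,3,1,2,1,2,0,3,0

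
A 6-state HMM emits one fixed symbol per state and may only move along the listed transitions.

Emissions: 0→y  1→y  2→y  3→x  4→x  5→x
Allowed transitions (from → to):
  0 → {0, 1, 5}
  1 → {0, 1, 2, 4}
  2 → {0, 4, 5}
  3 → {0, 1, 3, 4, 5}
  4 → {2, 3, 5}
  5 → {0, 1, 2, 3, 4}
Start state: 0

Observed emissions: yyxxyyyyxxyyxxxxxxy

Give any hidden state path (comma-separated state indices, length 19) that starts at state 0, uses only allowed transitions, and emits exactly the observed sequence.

  [0] y  {0,1,2}  => 0  start
  [1] y  {0,1,2}  => 0  0->0 ok
  [2] x  {3,4,5}  => 5  0->5 ok
  [3] x  {3,4,5}  => 4  5->4 ok
  [4] y  {0,1,2}  => 2  4->2 ok
  [5] y  {0,1,2}  => 0  2->0 ok
  [6] y  {0,1,2}  => 0  0->0 ok
  [7] y  {0,1,2}  => 1  0->1 ok
  [8] x  {3,4,5}  => 4  1->4 ok
  [9] x  {3,4,5}  => 3  4->3 ok
  [10] y  {0,1,2}  => 1  3->1 ok
  [11] y  {0,1,2}  => 2  1->2 ok
  [12] x  {3,4,5}  => 5  2->5 ok
  [13] x  {3,4,5}  => 4  5->4 ok
  [14] x  {3,4,5}  => 5  4->5 ok
  [15] x  {3,4,5}  => 4  5->4 ok
  [16] x  {3,4,5}  => 3  4->3 ok
  [17] x  {3,4,5}  => 4  3->4 ok
  [18] y  {0,1,2}  => 2  4->2 ok

0,0,5,4,2,0,0,1,4,3,1,2,5,4,5,4,3,4,2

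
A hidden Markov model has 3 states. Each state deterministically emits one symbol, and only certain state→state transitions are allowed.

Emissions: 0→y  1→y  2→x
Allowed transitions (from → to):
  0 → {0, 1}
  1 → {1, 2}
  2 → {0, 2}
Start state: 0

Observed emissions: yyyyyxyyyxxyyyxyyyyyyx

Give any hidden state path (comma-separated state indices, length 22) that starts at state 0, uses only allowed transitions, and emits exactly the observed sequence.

  t0 'y' -> {0,1}, take 0 (start)
  t1 'y' -> {0,1}, take 0 (0->0 ok)
  t2 'y' -> {0,1}, take 0 (0->0 ok)
  t3 'y' -> {0,1}, take 1 (0->1 ok)
  t4 'y' -> {0,1}, take 1 (1->1 ok)
  t5 'x' -> {2}, take 2 (1->2 ok)
  t6 'y' -> {0,1}, take 0 (2->0 ok)
  t7 'y' -> {0,1}, take 1 (0->1 ok)
  t8 'y' -> {0,1}, take 1 (1->1 ok)
  t9 'x' -> {2}, take 2 (1->2 ok)
  t10 'x' -> {2}, take 2 (2->2 ok)
  t11 'y' -> {0,1}, take 0 (2->0 ok)
  t12 'y' -> {0,1}, take 1 (0->1 ok)
  t13 'y' -> {0,1}, take 1 (1->1 ok)
  t14 'x' -> {2}, take 2 (1->2 ok)
  t15 'y' -> {0,1}, take 0 (2->0 ok)
  t16 'y' -> {0,1}, take 0 (0->0 ok)
  t17 'y' -> {0,1}, take 0 (0->0 ok)
  t18 'y' -> {0,1}, take 1 (0->1 ok)
  t19 'y' -> {0,1}, take 1 (1->1 ok)
  t20 'y' -> {0,1}, take 1 (1->1 ok)
  t21 'x' -> {2}, take 2 (1->2 ok)

0,0,0,1,1,2,0,1,1,2,2,0,1,1,2,0,0,0,1,1,1,2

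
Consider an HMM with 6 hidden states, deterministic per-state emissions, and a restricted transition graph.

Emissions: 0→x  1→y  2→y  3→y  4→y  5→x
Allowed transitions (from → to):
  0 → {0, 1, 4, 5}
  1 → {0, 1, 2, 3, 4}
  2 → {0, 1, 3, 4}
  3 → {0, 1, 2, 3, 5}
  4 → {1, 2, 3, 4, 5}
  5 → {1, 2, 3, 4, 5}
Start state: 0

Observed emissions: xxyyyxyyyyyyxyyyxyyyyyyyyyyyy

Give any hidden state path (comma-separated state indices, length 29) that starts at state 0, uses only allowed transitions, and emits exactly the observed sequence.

  0: obs=x cand={0,5} pick 0 [start]
  1: obs=x cand={0,5} pick 5 [0->5 ok]
  2: obs=y cand={1,2,3,4} pick 1 [5->1 ok]
  3: obs=y cand={1,2,3,4} pick 3 [1->3 ok]
  4: obs=y cand={1,2,3,4} pick 3 [3->3 ok]
  5: obs=x cand={0,5} pick 0 [3->0 ok]
  6: obs=y cand={1,2,3,4} pick 4 [0->4 ok]
  7: obs=y cand={1,2,3,4} pick 1 [4->1 ok]
  8: obs=y cand={1,2,3,4} pick 3 [1->3 ok]
  9: obs=y cand={1,2,3,4} pick 1 [3->1 ok]
  10: obs=y cand={1,2,3,4} pick 2 [1->2 ok]
  11: obs=y cand={1,2,3,4} pick 3 [2->3 ok]
  12: obs=x cand={0,5} pick 0 [3->0 ok]
  13: obs=y cand={1,2,3,4} pick 1 [0->1 ok]
  14: obs=y cand={1,2,3,4} pick 1 [1->1 ok]
  15: obs=y cand={1,2,3,4} pick 1 [1->1 ok]
  16: obs=x cand={0,5} pick 0 [1->0 ok]
  17: obs=y cand={1,2,3,4} pick 4 [0->4 ok]
  18: obs=y cand={1,2,3,4} pick 1 [4->1 ok]
  19: obs=y cand={1,2,3,4} pick 1 [1->1 ok]
  20: obs=y cand={1,2,3,4} pick 2 [1->2 ok]
  21: obs=y cand={1,2,3,4} pick 3 [2->3 ok]
  22: obs=y cand={1,2,3,4} pick 1 [3->1 ok]
  23: obs=y cand={1,2,3,4} pick 2 [1->2 ok]
  24: obs=y cand={1,2,3,4} pick 4 [2->4 ok]
  25: obs=y cand={1,2,3,4} pick 2 [4->2 ok]
  26: obs=y cand={1,2,3,4} pick 1 [2->1 ok]
  27: obs=y cand={1,2,3,4} pick 3 [1->3 ok]
  28: obs=y cand={1,2,3,4} pick 2 [3->2 ok]

0,5,1,3,3,0,4,1,3,1,2,3,0,1,1,1,0,4,1,1,2,3,1,2,4,2,1,3,2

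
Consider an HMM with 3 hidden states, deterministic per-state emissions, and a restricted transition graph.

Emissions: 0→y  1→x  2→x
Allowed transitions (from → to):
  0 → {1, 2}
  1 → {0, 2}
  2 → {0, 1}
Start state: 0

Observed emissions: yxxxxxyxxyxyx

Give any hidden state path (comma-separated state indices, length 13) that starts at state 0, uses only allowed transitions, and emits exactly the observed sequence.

  [0] y  {0}  => 0  start
  [1] x  {1,2}  => 2  0->2 ok
  [2] x  {1,2}  => 1  2->1 ok
  [3] x  {1,2}  => 2  1->2 ok
  [4] x  {1,2}  => 1  2->1 ok
  [5] x  {1,2}  => 2  1->2 ok
  [6] y  {0}  => 0  2->0 ok
  [7] x  {1,2}  => 1  0->1 ok
  [8] x  {1,2}  => 2  1->2 ok
  [9] y  {0}  => 0  2->0 ok
  [10] x  {1,2}  => 2  0->2 ok
  [11] y  {0}  => 0  2->0 ok
  [12] x  {1,2}  => 2  0->2 ok

0,2,1,2,1,2,0,1,2,0,2,0,2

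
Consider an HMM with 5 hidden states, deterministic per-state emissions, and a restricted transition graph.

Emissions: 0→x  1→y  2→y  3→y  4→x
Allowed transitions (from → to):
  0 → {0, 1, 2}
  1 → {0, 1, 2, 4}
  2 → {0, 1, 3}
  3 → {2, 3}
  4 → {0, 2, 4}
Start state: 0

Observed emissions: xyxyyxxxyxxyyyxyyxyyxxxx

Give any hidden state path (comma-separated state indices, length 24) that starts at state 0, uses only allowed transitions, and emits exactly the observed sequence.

  t0 'x' -> {0,4}, take 0 (start)
  t1 'y' -> {1,2,3}, take 1 (0->1 ok)
  t2 'x' -> {0,4}, take 4 (1->4 ok)
  t3 'y' -> {1,2,3}, take 2 (4->2 ok)
  t4 'y' -> {1,2,3}, take 1 (2->1 ok)
  t5 'x' -> {0,4}, take 0 (1->0 ok)
  t6 'x' -> {0,4}, take 0 (0->0 ok)
  t7 'x' -> {0,4}, take 0 (0->0 ok)
  t8 'y' -> {1,2,3}, take 1 (0->1 ok)
  t9 'x' -> {0,4}, take 4 (1->4 ok)
  t10 'x' -> {0,4}, take 4 (4->4 ok)
  t11 'y' -> {1,2,3}, take 2 (4->2 ok)
  t12 'y' -> {1,2,3}, take 1 (2->1 ok)
  t13 'y' -> {1,2,3}, take 2 (1->2 ok)
  t14 'x' -> {0,4}, take 0 (2->0 ok)
  t15 'y' -> {1,2,3}, take 1 (0->1 ok)
  t16 'y' -> {1,2,3}, take 2 (1->2 ok)
  t17 'x' -> {0,4}, take 0 (2->0 ok)
  t18 'y' -> {1,2,3}, take 1 (0->1 ok)
  t19 'y' -> {1,2,3}, take 1 (1->1 ok)
  t20 'x' -> {0,4}, take 4 (1->4 ok)
  t21 'x' -> {0,4}, take 4 (4->4 ok)
  t22 'x' -> {0,4}, take 4 (4->4 ok)
  t23 'x' -> {0,4}, take 4 (4->4 ok)

0,1,4,2,1,0,0,0,1,4,4,2,1,2,0,1,2,0,1,1,4,4,4,4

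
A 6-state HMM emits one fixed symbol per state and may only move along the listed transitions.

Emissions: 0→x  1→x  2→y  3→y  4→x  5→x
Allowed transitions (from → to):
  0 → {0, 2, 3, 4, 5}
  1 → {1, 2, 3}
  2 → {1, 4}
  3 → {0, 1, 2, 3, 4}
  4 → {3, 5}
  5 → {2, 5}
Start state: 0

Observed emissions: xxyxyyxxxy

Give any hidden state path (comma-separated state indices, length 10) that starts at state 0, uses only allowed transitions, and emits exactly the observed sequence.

0,4,3,4,3,3,4,5,5,2

  t0 'x' -> {0,1,4,5}, take 0 (start)
  t1 'x' -> {0,1,4,5}, take 4 (0->4 ok)
  t2 'y' -> {2,3}, take 3 (4->3 ok)
  t3 'x' -> {0,1,4,5}, take 4 (3->4 ok)
  t4 'y' -> {2,3}, take 3 (4->3 ok)
  t5 'y' -> {2,3}, take 3 (3->3 ok)
  t6 'x' -> {0,1,4,5}, take 4 (3->4 ok)
  t7 'x' -> {0,1,4,5}, take 5 (4->5 ok)
  t8 'x' -> {0,1,4,5}, take 5 (5->5 ok)
  t9 'y' -> {2,3}, take 2 (5->2 ok)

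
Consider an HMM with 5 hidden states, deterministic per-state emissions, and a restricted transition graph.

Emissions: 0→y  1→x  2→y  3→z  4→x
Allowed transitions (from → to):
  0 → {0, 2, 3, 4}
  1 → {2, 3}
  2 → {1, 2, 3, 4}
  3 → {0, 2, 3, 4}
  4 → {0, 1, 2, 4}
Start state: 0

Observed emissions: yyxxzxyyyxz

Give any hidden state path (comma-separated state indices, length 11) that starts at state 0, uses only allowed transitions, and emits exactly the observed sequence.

0,0,4,1,3,4,0,0,2,1,3

  0: obs=y cand={0,2} pick 0 [start]
  1: obs=y cand={0,2} pick 0 [0->0 ok]
  2: obs=x cand={1,4} pick 4 [0->4 ok]
  3: obs=x cand={1,4} pick 1 [4->1 ok]
  4: obs=z cand={3} pick 3 [1->3 ok]
  5: obs=x cand={1,4} pick 4 [3->4 ok]
  6: obs=y cand={0,2} pick 0 [4->0 ok]
  7: obs=y cand={0,2} pick 0 [0->0 ok]
  8: obs=y cand={0,2} pick 2 [0->2 ok]
  9: obs=x cand={1,4} pick 1 [2->1 ok]
  10: obs=z cand={3} pick 3 [1->3 ok]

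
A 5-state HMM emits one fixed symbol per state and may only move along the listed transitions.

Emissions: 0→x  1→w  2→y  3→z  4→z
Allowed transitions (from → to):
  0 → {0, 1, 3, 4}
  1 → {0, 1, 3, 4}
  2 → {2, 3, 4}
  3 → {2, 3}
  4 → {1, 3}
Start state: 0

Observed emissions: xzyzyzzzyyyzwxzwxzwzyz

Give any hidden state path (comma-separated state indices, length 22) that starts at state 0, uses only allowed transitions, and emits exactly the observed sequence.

  0: obs=x cand={0} pick 0 [start]
  1: obs=z cand={3,4} pick 3 [0->3 ok]
  2: obs=y cand={2} pick 2 [3->2 ok]
  3: obs=z cand={3,4} pick 3 [2->3 ok]
  4: obs=y cand={2} pick 2 [3->2 ok]
  5: obs=z cand={3,4} pick 3 [2->3 ok]
  6: obs=z cand={3,4} pick 3 [3->3 ok]
  7: obs=z cand={3,4} pick 3 [3->3 ok]
  8: obs=y cand={2} pick 2 [3->2 ok]
  9: obs=y cand={2} pick 2 [2->2 ok]
  10: obs=y cand={2} pick 2 [2->2 ok]
  11: obs=z cand={3,4} pick 4 [2->4 ok]
  12: obs=w cand={1} pick 1 [4->1 ok]
  13: obs=x cand={0} pick 0 [1->0 ok]
  14: obs=z cand={3,4} pick 4 [0->4 ok]
  15: obs=w cand={1} pick 1 [4->1 ok]
  16: obs=x cand={0} pick 0 [1->0 ok]
  17: obs=z cand={3,4} pick 4 [0->4 ok]
  18: obs=w cand={1} pick 1 [4->1 ok]
  19: obs=z cand={3,4} pick 3 [1->3 ok]
  20: obs=y cand={2} pick 2 [3->2 ok]
  21: obs=z cand={3,4} pick 4 [2->4 ok]

0,3,2,3,2,3,3,3,2,2,2,4,1,0,4,1,0,4,1,3,2,4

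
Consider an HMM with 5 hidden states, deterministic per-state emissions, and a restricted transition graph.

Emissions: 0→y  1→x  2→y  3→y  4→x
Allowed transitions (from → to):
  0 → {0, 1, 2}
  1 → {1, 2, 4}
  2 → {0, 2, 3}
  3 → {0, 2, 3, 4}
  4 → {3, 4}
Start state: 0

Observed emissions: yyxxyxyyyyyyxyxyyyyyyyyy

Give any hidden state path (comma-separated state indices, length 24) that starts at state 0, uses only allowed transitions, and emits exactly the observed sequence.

  pos 0: y in {0,2,3}, choose 0; start
  pos 1: y in {0,2,3}, choose 0; 0->0 ok
  pos 2: x in {1,4}, choose 1; 0->1 ok
  pos 3: x in {1,4}, choose 4; 1->4 ok
  pos 4: y in {0,2,3}, choose 3; 4->3 ok
  pos 5: x in {1,4}, choose 4; 3->4 ok
  pos 6: y in {0,2,3}, choose 3; 4->3 ok
  pos 7: y in {0,2,3}, choose 2; 3->2 ok
  pos 8: y in {0,2,3}, choose 0; 2->0 ok
  pos 9: y in {0,2,3}, choose 2; 0->2 ok
  pos 10: y in {0,2,3}, choose 2; 2->2 ok
  pos 11: y in {0,2,3}, choose 3; 2->3 ok
  pos 12: x in {1,4}, choose 4; 3->4 ok
  pos 13: y in {0,2,3}, choose 3; 4->3 ok
  pos 14: x in {1,4}, choose 4; 3->4 ok
  pos 15: y in {0,2,3}, choose 3; 4->3 ok
  pos 16: y in {0,2,3}, choose 3; 3->3 ok
  pos 17: y in {0,2,3}, choose 2; 3->2 ok
  pos 18: y in {0,2,3}, choose 3; 2->3 ok
  pos 19: y in {0,2,3}, choose 0; 3->0 ok
  pos 20: y in {0,2,3}, choose 0; 0->0 ok
  pos 21: y in {0,2,3}, choose 2; 0->2 ok
  pos 22: y in {0,2,3}, choose 2; 2->2 ok
  pos 23: y in {0,2,3}, choose 2; 2->2 ok

0,0,1,4,3,4,3,2,0,2,2,3,4,3,4,3,3,2,3,0,0,2,2,2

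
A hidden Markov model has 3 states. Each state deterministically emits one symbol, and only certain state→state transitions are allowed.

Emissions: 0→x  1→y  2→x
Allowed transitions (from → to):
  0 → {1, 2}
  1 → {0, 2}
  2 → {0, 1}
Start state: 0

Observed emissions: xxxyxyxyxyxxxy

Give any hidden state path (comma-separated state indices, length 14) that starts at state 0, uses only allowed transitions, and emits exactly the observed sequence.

0,2,0,1,0,1,0,1,0,1,0,2,0,1

  0: obs=x cand={0,2} pick 0 [start]
  1: obs=x cand={0,2} pick 2 [0->2 ok]
  2: obs=x cand={0,2} pick 0 [2->0 ok]
  3: obs=y cand={1} pick 1 [0->1 ok]
  4: obs=x cand={0,2} pick 0 [1->0 ok]
  5: obs=y cand={1} pick 1 [0->1 ok]
  6: obs=x cand={0,2} pick 0 [1->0 ok]
  7: obs=y cand={1} pick 1 [0->1 ok]
  8: obs=x cand={0,2} pick 0 [1->0 ok]
  9: obs=y cand={1} pick 1 [0->1 ok]
  10: obs=x cand={0,2} pick 0 [1->0 ok]
  11: obs=x cand={0,2} pick 2 [0->2 ok]
  12: obs=x cand={0,2} pick 0 [2->0 ok]
  13: obs=y cand={1} pick 1 [0->1 ok]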